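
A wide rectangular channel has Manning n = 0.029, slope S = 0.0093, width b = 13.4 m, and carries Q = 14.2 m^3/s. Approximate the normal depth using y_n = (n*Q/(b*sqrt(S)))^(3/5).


We use the wide-channel approximation y_n = (n*Q/(b*sqrt(S)))^(3/5).
sqrt(S) = sqrt(0.0093) = 0.096437.
Numerator: n*Q = 0.029 * 14.2 = 0.4118.
Denominator: b*sqrt(S) = 13.4 * 0.096437 = 1.292256.
arg = 0.3187.
y_n = 0.3187^(3/5) = 0.5035 m.

0.5035


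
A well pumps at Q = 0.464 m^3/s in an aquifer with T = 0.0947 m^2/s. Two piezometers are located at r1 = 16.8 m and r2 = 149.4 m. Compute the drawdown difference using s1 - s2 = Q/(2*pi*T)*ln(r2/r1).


Thiem equation: s1 - s2 = Q/(2*pi*T) * ln(r2/r1).
ln(r2/r1) = ln(149.4/16.8) = 2.1852.
Q/(2*pi*T) = 0.464 / (2*pi*0.0947) = 0.464 / 0.595 = 0.7798.
s1 - s2 = 0.7798 * 2.1852 = 1.7041 m.

1.7041


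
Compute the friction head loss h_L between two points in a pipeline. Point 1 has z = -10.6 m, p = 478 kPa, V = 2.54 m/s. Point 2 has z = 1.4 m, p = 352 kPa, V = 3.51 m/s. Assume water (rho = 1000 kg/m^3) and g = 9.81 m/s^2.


Total head at each section: H = z + p/(rho*g) + V^2/(2g).
H1 = -10.6 + 478*1000/(1000*9.81) + 2.54^2/(2*9.81)
   = -10.6 + 48.726 + 0.3288
   = 38.455 m.
H2 = 1.4 + 352*1000/(1000*9.81) + 3.51^2/(2*9.81)
   = 1.4 + 35.882 + 0.6279
   = 37.91 m.
h_L = H1 - H2 = 38.455 - 37.91 = 0.545 m.

0.545


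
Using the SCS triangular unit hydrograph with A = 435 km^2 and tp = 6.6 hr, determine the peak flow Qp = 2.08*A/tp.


SCS formula: Qp = 2.08 * A / tp.
Qp = 2.08 * 435 / 6.6
   = 904.8 / 6.6
   = 137.09 m^3/s per cm.

137.09


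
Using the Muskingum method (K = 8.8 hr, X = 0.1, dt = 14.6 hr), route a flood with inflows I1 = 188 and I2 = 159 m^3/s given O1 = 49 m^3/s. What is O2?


Muskingum coefficients:
denom = 2*K*(1-X) + dt = 2*8.8*(1-0.1) + 14.6 = 30.44.
C0 = (dt - 2*K*X)/denom = (14.6 - 2*8.8*0.1)/30.44 = 0.4218.
C1 = (dt + 2*K*X)/denom = (14.6 + 2*8.8*0.1)/30.44 = 0.5375.
C2 = (2*K*(1-X) - dt)/denom = 0.0407.
O2 = C0*I2 + C1*I1 + C2*O1
   = 0.4218*159 + 0.5375*188 + 0.0407*49
   = 170.11 m^3/s.

170.11


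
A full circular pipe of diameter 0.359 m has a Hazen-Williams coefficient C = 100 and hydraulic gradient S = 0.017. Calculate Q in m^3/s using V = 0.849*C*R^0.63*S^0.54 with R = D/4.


For a full circular pipe, R = D/4 = 0.359/4 = 0.0897 m.
V = 0.849 * 100 * 0.0897^0.63 * 0.017^0.54
  = 0.849 * 100 * 0.218984 * 0.110775
  = 2.0595 m/s.
Pipe area A = pi*D^2/4 = pi*0.359^2/4 = 0.1012 m^2.
Q = A * V = 0.1012 * 2.0595 = 0.2085 m^3/s.

0.2085


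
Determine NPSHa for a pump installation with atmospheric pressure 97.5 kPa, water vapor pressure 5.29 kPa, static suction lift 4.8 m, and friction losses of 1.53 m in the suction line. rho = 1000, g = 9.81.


NPSHa = p_atm/(rho*g) - z_s - hf_s - p_vap/(rho*g).
p_atm/(rho*g) = 97.5*1000 / (1000*9.81) = 9.939 m.
p_vap/(rho*g) = 5.29*1000 / (1000*9.81) = 0.539 m.
NPSHa = 9.939 - 4.8 - 1.53 - 0.539
      = 3.07 m.

3.07


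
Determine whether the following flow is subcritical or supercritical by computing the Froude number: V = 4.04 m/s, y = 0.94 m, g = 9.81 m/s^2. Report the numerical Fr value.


The Froude number is defined as Fr = V / sqrt(g*y).
g*y = 9.81 * 0.94 = 9.2214.
sqrt(g*y) = sqrt(9.2214) = 3.0367.
Fr = 4.04 / 3.0367 = 1.3304.
Since Fr > 1, the flow is supercritical.

1.3304


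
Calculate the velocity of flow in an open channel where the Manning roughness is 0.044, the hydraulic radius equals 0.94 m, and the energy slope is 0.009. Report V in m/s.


Manning's equation gives V = (1/n) * R^(2/3) * S^(1/2).
First, compute R^(2/3) = 0.94^(2/3) = 0.9596.
Next, S^(1/2) = 0.009^(1/2) = 0.094868.
Then 1/n = 1/0.044 = 22.73.
V = 22.73 * 0.9596 * 0.094868 = 2.069 m/s.

2.069


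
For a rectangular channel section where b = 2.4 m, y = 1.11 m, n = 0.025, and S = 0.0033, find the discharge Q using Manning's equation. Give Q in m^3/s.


For a rectangular channel, the cross-sectional area A = b * y = 2.4 * 1.11 = 2.66 m^2.
The wetted perimeter P = b + 2y = 2.4 + 2*1.11 = 4.62 m.
Hydraulic radius R = A/P = 2.66/4.62 = 0.5766 m.
Velocity V = (1/n)*R^(2/3)*S^(1/2) = (1/0.025)*0.5766^(2/3)*0.0033^(1/2) = 1.5919 m/s.
Discharge Q = A * V = 2.66 * 1.5919 = 4.241 m^3/s.

4.241


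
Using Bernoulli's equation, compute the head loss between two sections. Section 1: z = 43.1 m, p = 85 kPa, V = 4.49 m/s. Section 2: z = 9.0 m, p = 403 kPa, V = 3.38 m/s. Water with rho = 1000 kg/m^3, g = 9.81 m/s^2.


Total head at each section: H = z + p/(rho*g) + V^2/(2g).
H1 = 43.1 + 85*1000/(1000*9.81) + 4.49^2/(2*9.81)
   = 43.1 + 8.665 + 1.0275
   = 52.792 m.
H2 = 9.0 + 403*1000/(1000*9.81) + 3.38^2/(2*9.81)
   = 9.0 + 41.081 + 0.5823
   = 50.663 m.
h_L = H1 - H2 = 52.792 - 50.663 = 2.129 m.

2.129


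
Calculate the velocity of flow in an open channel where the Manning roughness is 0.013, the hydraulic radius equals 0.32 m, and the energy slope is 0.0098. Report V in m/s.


Manning's equation gives V = (1/n) * R^(2/3) * S^(1/2).
First, compute R^(2/3) = 0.32^(2/3) = 0.4678.
Next, S^(1/2) = 0.0098^(1/2) = 0.098995.
Then 1/n = 1/0.013 = 76.92.
V = 76.92 * 0.4678 * 0.098995 = 3.5626 m/s.

3.5626


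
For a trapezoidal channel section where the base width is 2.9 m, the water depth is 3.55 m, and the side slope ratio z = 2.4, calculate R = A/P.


For a trapezoidal section with side slope z:
A = (b + z*y)*y = (2.9 + 2.4*3.55)*3.55 = 40.541 m^2.
P = b + 2*y*sqrt(1 + z^2) = 2.9 + 2*3.55*sqrt(1 + 2.4^2) = 21.36 m.
R = A/P = 40.541 / 21.36 = 1.898 m.

1.898


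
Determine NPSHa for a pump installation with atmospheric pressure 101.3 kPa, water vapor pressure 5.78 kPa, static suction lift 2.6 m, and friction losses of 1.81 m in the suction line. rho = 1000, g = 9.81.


NPSHa = p_atm/(rho*g) - z_s - hf_s - p_vap/(rho*g).
p_atm/(rho*g) = 101.3*1000 / (1000*9.81) = 10.326 m.
p_vap/(rho*g) = 5.78*1000 / (1000*9.81) = 0.589 m.
NPSHa = 10.326 - 2.6 - 1.81 - 0.589
      = 5.33 m.

5.33


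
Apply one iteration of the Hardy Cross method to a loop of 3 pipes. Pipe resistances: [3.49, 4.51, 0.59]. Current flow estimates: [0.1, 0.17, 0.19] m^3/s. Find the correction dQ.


Numerator terms (r*Q*|Q|): 3.49*0.1*|0.1| = 0.0349; 4.51*0.17*|0.17| = 0.1303; 0.59*0.19*|0.19| = 0.0213.
Sum of numerator = 0.1865.
Denominator terms (r*|Q|): 3.49*|0.1| = 0.349; 4.51*|0.17| = 0.7667; 0.59*|0.19| = 0.1121.
2 * sum of denominator = 2 * 1.2278 = 2.4556.
dQ = -0.1865 / 2.4556 = -0.076 m^3/s.

-0.076


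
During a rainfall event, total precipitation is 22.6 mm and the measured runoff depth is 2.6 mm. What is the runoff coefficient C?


The runoff coefficient C = runoff depth / rainfall depth.
C = 2.6 / 22.6
  = 0.115.

0.115


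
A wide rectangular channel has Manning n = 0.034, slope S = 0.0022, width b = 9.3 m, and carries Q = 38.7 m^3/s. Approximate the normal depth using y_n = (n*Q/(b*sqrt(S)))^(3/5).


We use the wide-channel approximation y_n = (n*Q/(b*sqrt(S)))^(3/5).
sqrt(S) = sqrt(0.0022) = 0.046904.
Numerator: n*Q = 0.034 * 38.7 = 1.3158.
Denominator: b*sqrt(S) = 9.3 * 0.046904 = 0.436207.
arg = 3.0164.
y_n = 3.0164^(3/5) = 1.9395 m.

1.9395


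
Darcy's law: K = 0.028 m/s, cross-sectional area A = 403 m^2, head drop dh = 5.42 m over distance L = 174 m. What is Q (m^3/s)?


Darcy's law: Q = K * A * i, where i = dh/L.
Hydraulic gradient i = 5.42 / 174 = 0.031149.
Q = 0.028 * 403 * 0.031149
  = 0.3515 m^3/s.

0.3515


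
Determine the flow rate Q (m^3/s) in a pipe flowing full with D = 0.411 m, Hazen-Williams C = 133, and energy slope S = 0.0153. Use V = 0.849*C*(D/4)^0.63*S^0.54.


For a full circular pipe, R = D/4 = 0.411/4 = 0.1027 m.
V = 0.849 * 133 * 0.1027^0.63 * 0.0153^0.54
  = 0.849 * 133 * 0.238464 * 0.104649
  = 2.8178 m/s.
Pipe area A = pi*D^2/4 = pi*0.411^2/4 = 0.1327 m^2.
Q = A * V = 0.1327 * 2.8178 = 0.3738 m^3/s.

0.3738


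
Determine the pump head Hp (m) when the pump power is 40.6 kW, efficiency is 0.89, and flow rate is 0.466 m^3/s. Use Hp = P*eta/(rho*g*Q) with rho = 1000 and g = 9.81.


Pump head formula: Hp = P * eta / (rho * g * Q).
Numerator: P * eta = 40.6 * 1000 * 0.89 = 36134.0 W.
Denominator: rho * g * Q = 1000 * 9.81 * 0.466 = 4571.46.
Hp = 36134.0 / 4571.46 = 7.9 m.

7.9


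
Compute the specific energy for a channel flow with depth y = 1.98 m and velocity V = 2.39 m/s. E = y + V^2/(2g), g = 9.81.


Specific energy E = y + V^2/(2g).
Velocity head = V^2/(2g) = 2.39^2 / (2*9.81) = 5.7121 / 19.62 = 0.2911 m.
E = 1.98 + 0.2911 = 2.2711 m.

2.2711


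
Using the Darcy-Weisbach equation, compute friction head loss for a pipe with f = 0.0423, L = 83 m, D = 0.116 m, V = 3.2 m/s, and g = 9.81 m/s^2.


Darcy-Weisbach equation: h_f = f * (L/D) * V^2/(2g).
f * L/D = 0.0423 * 83/0.116 = 30.2664.
V^2/(2g) = 3.2^2 / (2*9.81) = 10.24 / 19.62 = 0.5219 m.
h_f = 30.2664 * 0.5219 = 15.797 m.

15.797


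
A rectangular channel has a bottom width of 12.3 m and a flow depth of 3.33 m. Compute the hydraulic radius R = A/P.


For a rectangular section:
Flow area A = b * y = 12.3 * 3.33 = 40.96 m^2.
Wetted perimeter P = b + 2y = 12.3 + 2*3.33 = 18.96 m.
Hydraulic radius R = A/P = 40.96 / 18.96 = 2.1603 m.

2.1603


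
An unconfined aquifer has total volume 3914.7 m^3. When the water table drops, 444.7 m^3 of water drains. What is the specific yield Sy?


Specific yield Sy = Volume drained / Total volume.
Sy = 444.7 / 3914.7
   = 0.1136.

0.1136


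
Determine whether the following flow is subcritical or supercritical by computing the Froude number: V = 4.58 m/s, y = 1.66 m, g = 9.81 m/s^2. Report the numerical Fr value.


The Froude number is defined as Fr = V / sqrt(g*y).
g*y = 9.81 * 1.66 = 16.2846.
sqrt(g*y) = sqrt(16.2846) = 4.0354.
Fr = 4.58 / 4.0354 = 1.135.
Since Fr > 1, the flow is supercritical.

1.135


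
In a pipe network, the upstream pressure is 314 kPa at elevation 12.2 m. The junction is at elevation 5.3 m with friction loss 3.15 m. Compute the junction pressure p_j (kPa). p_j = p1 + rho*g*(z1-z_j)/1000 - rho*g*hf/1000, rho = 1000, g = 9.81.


Junction pressure: p_j = p1 + rho*g*(z1 - z_j)/1000 - rho*g*hf/1000.
Elevation term = 1000*9.81*(12.2 - 5.3)/1000 = 67.689 kPa.
Friction term = 1000*9.81*3.15/1000 = 30.901 kPa.
p_j = 314 + 67.689 - 30.901 = 350.79 kPa.

350.79


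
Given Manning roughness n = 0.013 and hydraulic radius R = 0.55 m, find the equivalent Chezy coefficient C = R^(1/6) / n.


The Chezy coefficient relates to Manning's n through C = R^(1/6) / n.
R^(1/6) = 0.55^(1/6) = 0.905164.
C = 0.905164 / 0.013 = 69.63 m^(1/2)/s.

69.63


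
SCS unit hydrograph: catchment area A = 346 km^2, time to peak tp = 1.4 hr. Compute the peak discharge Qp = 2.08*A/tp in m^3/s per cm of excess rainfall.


SCS formula: Qp = 2.08 * A / tp.
Qp = 2.08 * 346 / 1.4
   = 719.68 / 1.4
   = 514.06 m^3/s per cm.

514.06


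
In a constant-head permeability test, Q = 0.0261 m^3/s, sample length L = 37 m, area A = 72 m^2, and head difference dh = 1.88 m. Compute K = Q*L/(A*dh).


From K = Q*L / (A*dh):
Numerator: Q*L = 0.0261 * 37 = 0.9657.
Denominator: A*dh = 72 * 1.88 = 135.36.
K = 0.9657 / 135.36 = 0.007134 m/s.

0.007134


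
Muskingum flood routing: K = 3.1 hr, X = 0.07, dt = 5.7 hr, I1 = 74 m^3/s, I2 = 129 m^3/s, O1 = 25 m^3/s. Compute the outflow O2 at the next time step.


Muskingum coefficients:
denom = 2*K*(1-X) + dt = 2*3.1*(1-0.07) + 5.7 = 11.466.
C0 = (dt - 2*K*X)/denom = (5.7 - 2*3.1*0.07)/11.466 = 0.4593.
C1 = (dt + 2*K*X)/denom = (5.7 + 2*3.1*0.07)/11.466 = 0.535.
C2 = (2*K*(1-X) - dt)/denom = 0.0058.
O2 = C0*I2 + C1*I1 + C2*O1
   = 0.4593*129 + 0.535*74 + 0.0058*25
   = 98.98 m^3/s.

98.98


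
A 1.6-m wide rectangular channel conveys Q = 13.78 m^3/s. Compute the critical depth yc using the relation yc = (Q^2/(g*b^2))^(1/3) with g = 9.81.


Using yc = (Q^2 / (g * b^2))^(1/3):
Q^2 = 13.78^2 = 189.89.
g * b^2 = 9.81 * 1.6^2 = 9.81 * 2.56 = 25.11.
Q^2 / (g*b^2) = 189.89 / 25.11 = 7.5623.
yc = 7.5623^(1/3) = 1.9627 m.

1.9627


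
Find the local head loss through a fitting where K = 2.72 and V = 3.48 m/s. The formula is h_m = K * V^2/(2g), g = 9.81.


Minor loss formula: h_m = K * V^2/(2g).
V^2 = 3.48^2 = 12.1104.
V^2/(2g) = 12.1104 / 19.62 = 0.6172 m.
h_m = 2.72 * 0.6172 = 1.6789 m.

1.6789


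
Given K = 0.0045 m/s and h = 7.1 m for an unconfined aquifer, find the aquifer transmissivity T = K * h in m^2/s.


Transmissivity is defined as T = K * h.
T = 0.0045 * 7.1
  = 0.0319 m^2/s.

0.0319


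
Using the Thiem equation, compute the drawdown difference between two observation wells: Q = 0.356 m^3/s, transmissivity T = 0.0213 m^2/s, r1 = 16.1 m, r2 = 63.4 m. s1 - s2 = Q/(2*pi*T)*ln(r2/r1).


Thiem equation: s1 - s2 = Q/(2*pi*T) * ln(r2/r1).
ln(r2/r1) = ln(63.4/16.1) = 1.3706.
Q/(2*pi*T) = 0.356 / (2*pi*0.0213) = 0.356 / 0.1338 = 2.6601.
s1 - s2 = 2.6601 * 1.3706 = 3.646 m.

3.646


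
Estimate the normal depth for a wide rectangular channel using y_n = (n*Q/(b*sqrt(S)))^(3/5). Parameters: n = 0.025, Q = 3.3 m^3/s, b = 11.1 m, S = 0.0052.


We use the wide-channel approximation y_n = (n*Q/(b*sqrt(S)))^(3/5).
sqrt(S) = sqrt(0.0052) = 0.072111.
Numerator: n*Q = 0.025 * 3.3 = 0.0825.
Denominator: b*sqrt(S) = 11.1 * 0.072111 = 0.800432.
arg = 0.1031.
y_n = 0.1031^(3/5) = 0.2558 m.

0.2558


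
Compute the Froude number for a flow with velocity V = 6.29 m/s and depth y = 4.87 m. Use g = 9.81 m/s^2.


The Froude number is defined as Fr = V / sqrt(g*y).
g*y = 9.81 * 4.87 = 47.7747.
sqrt(g*y) = sqrt(47.7747) = 6.9119.
Fr = 6.29 / 6.9119 = 0.91.

0.91


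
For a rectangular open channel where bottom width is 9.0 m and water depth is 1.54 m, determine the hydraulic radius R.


For a rectangular section:
Flow area A = b * y = 9.0 * 1.54 = 13.86 m^2.
Wetted perimeter P = b + 2y = 9.0 + 2*1.54 = 12.08 m.
Hydraulic radius R = A/P = 13.86 / 12.08 = 1.1474 m.

1.1474


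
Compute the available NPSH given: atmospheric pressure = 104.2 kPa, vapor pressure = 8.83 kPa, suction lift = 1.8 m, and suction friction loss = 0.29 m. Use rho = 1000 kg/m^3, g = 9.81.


NPSHa = p_atm/(rho*g) - z_s - hf_s - p_vap/(rho*g).
p_atm/(rho*g) = 104.2*1000 / (1000*9.81) = 10.622 m.
p_vap/(rho*g) = 8.83*1000 / (1000*9.81) = 0.9 m.
NPSHa = 10.622 - 1.8 - 0.29 - 0.9
      = 7.63 m.

7.63


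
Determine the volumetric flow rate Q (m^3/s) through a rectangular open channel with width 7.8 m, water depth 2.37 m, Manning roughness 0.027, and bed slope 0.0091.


For a rectangular channel, the cross-sectional area A = b * y = 7.8 * 2.37 = 18.49 m^2.
The wetted perimeter P = b + 2y = 7.8 + 2*2.37 = 12.54 m.
Hydraulic radius R = A/P = 18.49/12.54 = 1.4742 m.
Velocity V = (1/n)*R^(2/3)*S^(1/2) = (1/0.027)*1.4742^(2/3)*0.0091^(1/2) = 4.5764 m/s.
Discharge Q = A * V = 18.49 * 4.5764 = 84.599 m^3/s.

84.599


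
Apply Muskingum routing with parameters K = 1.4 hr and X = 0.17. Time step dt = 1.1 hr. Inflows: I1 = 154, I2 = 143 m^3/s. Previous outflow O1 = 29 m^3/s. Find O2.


Muskingum coefficients:
denom = 2*K*(1-X) + dt = 2*1.4*(1-0.17) + 1.1 = 3.424.
C0 = (dt - 2*K*X)/denom = (1.1 - 2*1.4*0.17)/3.424 = 0.1822.
C1 = (dt + 2*K*X)/denom = (1.1 + 2*1.4*0.17)/3.424 = 0.4603.
C2 = (2*K*(1-X) - dt)/denom = 0.3575.
O2 = C0*I2 + C1*I1 + C2*O1
   = 0.1822*143 + 0.4603*154 + 0.3575*29
   = 107.31 m^3/s.

107.31


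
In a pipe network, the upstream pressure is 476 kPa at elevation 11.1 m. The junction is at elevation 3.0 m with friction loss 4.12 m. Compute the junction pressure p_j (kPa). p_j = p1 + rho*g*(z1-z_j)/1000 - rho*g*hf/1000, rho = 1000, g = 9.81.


Junction pressure: p_j = p1 + rho*g*(z1 - z_j)/1000 - rho*g*hf/1000.
Elevation term = 1000*9.81*(11.1 - 3.0)/1000 = 79.461 kPa.
Friction term = 1000*9.81*4.12/1000 = 40.417 kPa.
p_j = 476 + 79.461 - 40.417 = 515.04 kPa.

515.04


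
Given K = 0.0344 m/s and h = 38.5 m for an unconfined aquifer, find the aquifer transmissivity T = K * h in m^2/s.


Transmissivity is defined as T = K * h.
T = 0.0344 * 38.5
  = 1.3244 m^2/s.

1.3244


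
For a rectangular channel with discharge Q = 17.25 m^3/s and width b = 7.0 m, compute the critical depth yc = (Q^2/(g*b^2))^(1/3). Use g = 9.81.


Using yc = (Q^2 / (g * b^2))^(1/3):
Q^2 = 17.25^2 = 297.56.
g * b^2 = 9.81 * 7.0^2 = 9.81 * 49.0 = 480.69.
Q^2 / (g*b^2) = 297.56 / 480.69 = 0.619.
yc = 0.619^(1/3) = 0.8523 m.

0.8523


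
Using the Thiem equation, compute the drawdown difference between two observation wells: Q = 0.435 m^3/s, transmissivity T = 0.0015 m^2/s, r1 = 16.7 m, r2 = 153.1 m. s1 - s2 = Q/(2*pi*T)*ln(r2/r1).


Thiem equation: s1 - s2 = Q/(2*pi*T) * ln(r2/r1).
ln(r2/r1) = ln(153.1/16.7) = 2.2157.
Q/(2*pi*T) = 0.435 / (2*pi*0.0015) = 0.435 / 0.0094 = 46.1549.
s1 - s2 = 46.1549 * 2.2157 = 102.2647 m.

102.2647


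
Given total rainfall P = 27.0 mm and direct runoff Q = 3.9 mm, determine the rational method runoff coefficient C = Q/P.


The runoff coefficient C = runoff depth / rainfall depth.
C = 3.9 / 27.0
  = 0.1444.

0.1444


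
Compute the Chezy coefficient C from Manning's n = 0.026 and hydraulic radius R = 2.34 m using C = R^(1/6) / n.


The Chezy coefficient relates to Manning's n through C = R^(1/6) / n.
R^(1/6) = 2.34^(1/6) = 1.152222.
C = 1.152222 / 0.026 = 44.32 m^(1/2)/s.

44.32


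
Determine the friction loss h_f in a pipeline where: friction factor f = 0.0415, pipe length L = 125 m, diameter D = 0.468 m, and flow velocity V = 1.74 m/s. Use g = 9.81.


Darcy-Weisbach equation: h_f = f * (L/D) * V^2/(2g).
f * L/D = 0.0415 * 125/0.468 = 11.0844.
V^2/(2g) = 1.74^2 / (2*9.81) = 3.0276 / 19.62 = 0.1543 m.
h_f = 11.0844 * 0.1543 = 1.71 m.

1.71


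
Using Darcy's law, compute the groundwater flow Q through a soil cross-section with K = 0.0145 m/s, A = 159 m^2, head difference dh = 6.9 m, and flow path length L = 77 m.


Darcy's law: Q = K * A * i, where i = dh/L.
Hydraulic gradient i = 6.9 / 77 = 0.08961.
Q = 0.0145 * 159 * 0.08961
  = 0.2066 m^3/s.

0.2066


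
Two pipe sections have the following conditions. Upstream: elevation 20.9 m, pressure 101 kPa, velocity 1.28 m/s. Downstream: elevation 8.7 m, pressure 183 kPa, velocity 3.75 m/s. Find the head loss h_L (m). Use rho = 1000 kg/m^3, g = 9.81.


Total head at each section: H = z + p/(rho*g) + V^2/(2g).
H1 = 20.9 + 101*1000/(1000*9.81) + 1.28^2/(2*9.81)
   = 20.9 + 10.296 + 0.0835
   = 31.279 m.
H2 = 8.7 + 183*1000/(1000*9.81) + 3.75^2/(2*9.81)
   = 8.7 + 18.654 + 0.7167
   = 28.071 m.
h_L = H1 - H2 = 31.279 - 28.071 = 3.208 m.

3.208


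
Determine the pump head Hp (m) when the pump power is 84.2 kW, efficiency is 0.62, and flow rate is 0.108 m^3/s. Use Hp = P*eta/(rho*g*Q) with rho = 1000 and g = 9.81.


Pump head formula: Hp = P * eta / (rho * g * Q).
Numerator: P * eta = 84.2 * 1000 * 0.62 = 52204.0 W.
Denominator: rho * g * Q = 1000 * 9.81 * 0.108 = 1059.48.
Hp = 52204.0 / 1059.48 = 49.27 m.

49.27


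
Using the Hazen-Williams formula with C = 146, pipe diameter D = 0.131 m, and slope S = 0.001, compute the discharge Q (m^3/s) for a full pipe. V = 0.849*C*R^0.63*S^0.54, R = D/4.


For a full circular pipe, R = D/4 = 0.131/4 = 0.0328 m.
V = 0.849 * 146 * 0.0328^0.63 * 0.001^0.54
  = 0.849 * 146 * 0.116033 * 0.023988
  = 0.345 m/s.
Pipe area A = pi*D^2/4 = pi*0.131^2/4 = 0.0135 m^2.
Q = A * V = 0.0135 * 0.345 = 0.0047 m^3/s.

0.0047


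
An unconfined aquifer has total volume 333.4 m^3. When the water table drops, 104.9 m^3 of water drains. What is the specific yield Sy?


Specific yield Sy = Volume drained / Total volume.
Sy = 104.9 / 333.4
   = 0.3146.

0.3146


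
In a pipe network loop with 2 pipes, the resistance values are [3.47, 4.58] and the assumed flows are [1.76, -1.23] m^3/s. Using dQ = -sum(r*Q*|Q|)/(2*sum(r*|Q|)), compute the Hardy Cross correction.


Numerator terms (r*Q*|Q|): 3.47*1.76*|1.76| = 10.7487; 4.58*-1.23*|-1.23| = -6.9291.
Sum of numerator = 3.8196.
Denominator terms (r*|Q|): 3.47*|1.76| = 6.1072; 4.58*|-1.23| = 5.6334.
2 * sum of denominator = 2 * 11.7406 = 23.4812.
dQ = -3.8196 / 23.4812 = -0.1627 m^3/s.

-0.1627


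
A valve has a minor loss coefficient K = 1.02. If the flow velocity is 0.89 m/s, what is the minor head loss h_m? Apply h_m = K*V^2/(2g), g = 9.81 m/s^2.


Minor loss formula: h_m = K * V^2/(2g).
V^2 = 0.89^2 = 0.7921.
V^2/(2g) = 0.7921 / 19.62 = 0.0404 m.
h_m = 1.02 * 0.0404 = 0.0412 m.

0.0412


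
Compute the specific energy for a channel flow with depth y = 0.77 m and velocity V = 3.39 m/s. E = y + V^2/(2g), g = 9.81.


Specific energy E = y + V^2/(2g).
Velocity head = V^2/(2g) = 3.39^2 / (2*9.81) = 11.4921 / 19.62 = 0.5857 m.
E = 0.77 + 0.5857 = 1.3557 m.

1.3557


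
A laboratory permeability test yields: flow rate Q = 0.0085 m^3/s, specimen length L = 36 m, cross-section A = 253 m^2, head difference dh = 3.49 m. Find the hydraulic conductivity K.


From K = Q*L / (A*dh):
Numerator: Q*L = 0.0085 * 36 = 0.306.
Denominator: A*dh = 253 * 3.49 = 882.97.
K = 0.306 / 882.97 = 0.000347 m/s.

0.000347


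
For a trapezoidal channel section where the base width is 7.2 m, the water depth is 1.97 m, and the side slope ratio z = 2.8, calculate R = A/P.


For a trapezoidal section with side slope z:
A = (b + z*y)*y = (7.2 + 2.8*1.97)*1.97 = 25.051 m^2.
P = b + 2*y*sqrt(1 + z^2) = 7.2 + 2*1.97*sqrt(1 + 2.8^2) = 18.914 m.
R = A/P = 25.051 / 18.914 = 1.3244 m.

1.3244


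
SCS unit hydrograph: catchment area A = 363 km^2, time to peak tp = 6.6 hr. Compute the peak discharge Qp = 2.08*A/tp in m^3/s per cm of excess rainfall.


SCS formula: Qp = 2.08 * A / tp.
Qp = 2.08 * 363 / 6.6
   = 755.04 / 6.6
   = 114.4 m^3/s per cm.

114.4


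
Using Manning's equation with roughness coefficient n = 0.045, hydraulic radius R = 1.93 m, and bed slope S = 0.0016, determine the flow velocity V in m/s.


Manning's equation gives V = (1/n) * R^(2/3) * S^(1/2).
First, compute R^(2/3) = 1.93^(2/3) = 1.5501.
Next, S^(1/2) = 0.0016^(1/2) = 0.04.
Then 1/n = 1/0.045 = 22.22.
V = 22.22 * 1.5501 * 0.04 = 1.3779 m/s.

1.3779


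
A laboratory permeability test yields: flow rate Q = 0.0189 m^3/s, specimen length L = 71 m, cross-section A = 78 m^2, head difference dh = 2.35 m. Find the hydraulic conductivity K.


From K = Q*L / (A*dh):
Numerator: Q*L = 0.0189 * 71 = 1.3419.
Denominator: A*dh = 78 * 2.35 = 183.3.
K = 1.3419 / 183.3 = 0.007321 m/s.

0.007321


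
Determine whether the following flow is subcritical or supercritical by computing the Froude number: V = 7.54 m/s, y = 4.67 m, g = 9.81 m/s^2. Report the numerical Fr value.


The Froude number is defined as Fr = V / sqrt(g*y).
g*y = 9.81 * 4.67 = 45.8127.
sqrt(g*y) = sqrt(45.8127) = 6.7685.
Fr = 7.54 / 6.7685 = 1.114.
Since Fr > 1, the flow is supercritical.

1.114


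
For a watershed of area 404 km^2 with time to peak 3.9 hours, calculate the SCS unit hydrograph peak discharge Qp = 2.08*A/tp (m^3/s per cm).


SCS formula: Qp = 2.08 * A / tp.
Qp = 2.08 * 404 / 3.9
   = 840.32 / 3.9
   = 215.47 m^3/s per cm.

215.47


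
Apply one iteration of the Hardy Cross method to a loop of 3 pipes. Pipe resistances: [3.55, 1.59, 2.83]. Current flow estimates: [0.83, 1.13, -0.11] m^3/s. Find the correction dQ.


Numerator terms (r*Q*|Q|): 3.55*0.83*|0.83| = 2.4456; 1.59*1.13*|1.13| = 2.0303; 2.83*-0.11*|-0.11| = -0.0342.
Sum of numerator = 4.4416.
Denominator terms (r*|Q|): 3.55*|0.83| = 2.9465; 1.59*|1.13| = 1.7967; 2.83*|-0.11| = 0.3113.
2 * sum of denominator = 2 * 5.0545 = 10.109.
dQ = -4.4416 / 10.109 = -0.4394 m^3/s.

-0.4394


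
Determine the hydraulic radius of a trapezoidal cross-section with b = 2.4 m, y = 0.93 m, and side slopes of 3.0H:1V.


For a trapezoidal section with side slope z:
A = (b + z*y)*y = (2.4 + 3.0*0.93)*0.93 = 4.827 m^2.
P = b + 2*y*sqrt(1 + z^2) = 2.4 + 2*0.93*sqrt(1 + 3.0^2) = 8.282 m.
R = A/P = 4.827 / 8.282 = 0.5828 m.

0.5828


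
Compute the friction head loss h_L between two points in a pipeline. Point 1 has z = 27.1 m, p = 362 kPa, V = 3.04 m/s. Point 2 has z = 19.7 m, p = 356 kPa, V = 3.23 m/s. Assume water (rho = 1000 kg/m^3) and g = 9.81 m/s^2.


Total head at each section: H = z + p/(rho*g) + V^2/(2g).
H1 = 27.1 + 362*1000/(1000*9.81) + 3.04^2/(2*9.81)
   = 27.1 + 36.901 + 0.471
   = 64.472 m.
H2 = 19.7 + 356*1000/(1000*9.81) + 3.23^2/(2*9.81)
   = 19.7 + 36.29 + 0.5317
   = 56.521 m.
h_L = H1 - H2 = 64.472 - 56.521 = 7.951 m.

7.951


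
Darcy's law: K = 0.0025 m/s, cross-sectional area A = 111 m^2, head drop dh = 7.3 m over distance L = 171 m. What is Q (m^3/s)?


Darcy's law: Q = K * A * i, where i = dh/L.
Hydraulic gradient i = 7.3 / 171 = 0.04269.
Q = 0.0025 * 111 * 0.04269
  = 0.0118 m^3/s.

0.0118


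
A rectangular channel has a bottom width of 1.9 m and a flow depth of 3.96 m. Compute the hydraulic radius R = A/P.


For a rectangular section:
Flow area A = b * y = 1.9 * 3.96 = 7.52 m^2.
Wetted perimeter P = b + 2y = 1.9 + 2*3.96 = 9.82 m.
Hydraulic radius R = A/P = 7.52 / 9.82 = 0.7662 m.

0.7662


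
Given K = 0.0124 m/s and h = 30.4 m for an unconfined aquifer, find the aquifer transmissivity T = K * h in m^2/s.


Transmissivity is defined as T = K * h.
T = 0.0124 * 30.4
  = 0.377 m^2/s.

0.377


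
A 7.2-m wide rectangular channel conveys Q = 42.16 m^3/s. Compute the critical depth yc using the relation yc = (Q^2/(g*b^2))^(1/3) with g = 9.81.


Using yc = (Q^2 / (g * b^2))^(1/3):
Q^2 = 42.16^2 = 1777.47.
g * b^2 = 9.81 * 7.2^2 = 9.81 * 51.84 = 508.55.
Q^2 / (g*b^2) = 1777.47 / 508.55 = 3.4952.
yc = 3.4952^(1/3) = 1.5176 m.

1.5176


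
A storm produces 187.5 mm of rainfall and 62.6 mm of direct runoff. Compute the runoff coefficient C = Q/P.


The runoff coefficient C = runoff depth / rainfall depth.
C = 62.6 / 187.5
  = 0.3339.

0.3339


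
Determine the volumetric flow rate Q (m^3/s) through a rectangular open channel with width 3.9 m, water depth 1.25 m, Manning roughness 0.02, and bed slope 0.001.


For a rectangular channel, the cross-sectional area A = b * y = 3.9 * 1.25 = 4.88 m^2.
The wetted perimeter P = b + 2y = 3.9 + 2*1.25 = 6.4 m.
Hydraulic radius R = A/P = 4.88/6.4 = 0.7617 m.
Velocity V = (1/n)*R^(2/3)*S^(1/2) = (1/0.02)*0.7617^(2/3)*0.001^(1/2) = 1.3188 m/s.
Discharge Q = A * V = 4.88 * 1.3188 = 6.429 m^3/s.

6.429


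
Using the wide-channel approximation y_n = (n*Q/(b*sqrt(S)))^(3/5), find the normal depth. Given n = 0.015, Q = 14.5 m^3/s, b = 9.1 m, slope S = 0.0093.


We use the wide-channel approximation y_n = (n*Q/(b*sqrt(S)))^(3/5).
sqrt(S) = sqrt(0.0093) = 0.096437.
Numerator: n*Q = 0.015 * 14.5 = 0.2175.
Denominator: b*sqrt(S) = 9.1 * 0.096437 = 0.877577.
arg = 0.2478.
y_n = 0.2478^(3/5) = 0.433 m.

0.433


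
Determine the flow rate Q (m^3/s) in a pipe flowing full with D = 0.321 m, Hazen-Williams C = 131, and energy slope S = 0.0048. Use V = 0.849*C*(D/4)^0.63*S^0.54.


For a full circular pipe, R = D/4 = 0.321/4 = 0.0803 m.
V = 0.849 * 131 * 0.0803^0.63 * 0.0048^0.54
  = 0.849 * 131 * 0.20408 * 0.055959
  = 1.2701 m/s.
Pipe area A = pi*D^2/4 = pi*0.321^2/4 = 0.0809 m^2.
Q = A * V = 0.0809 * 1.2701 = 0.1028 m^3/s.

0.1028


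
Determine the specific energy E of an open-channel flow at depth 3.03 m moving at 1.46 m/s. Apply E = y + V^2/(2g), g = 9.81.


Specific energy E = y + V^2/(2g).
Velocity head = V^2/(2g) = 1.46^2 / (2*9.81) = 2.1316 / 19.62 = 0.1086 m.
E = 3.03 + 0.1086 = 3.1386 m.

3.1386


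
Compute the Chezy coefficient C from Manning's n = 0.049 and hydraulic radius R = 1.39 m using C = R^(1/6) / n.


The Chezy coefficient relates to Manning's n through C = R^(1/6) / n.
R^(1/6) = 1.39^(1/6) = 1.056418.
C = 1.056418 / 0.049 = 21.56 m^(1/2)/s.

21.56


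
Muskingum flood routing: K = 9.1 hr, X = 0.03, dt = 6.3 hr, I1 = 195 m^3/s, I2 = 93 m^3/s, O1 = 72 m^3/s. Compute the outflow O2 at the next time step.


Muskingum coefficients:
denom = 2*K*(1-X) + dt = 2*9.1*(1-0.03) + 6.3 = 23.954.
C0 = (dt - 2*K*X)/denom = (6.3 - 2*9.1*0.03)/23.954 = 0.2402.
C1 = (dt + 2*K*X)/denom = (6.3 + 2*9.1*0.03)/23.954 = 0.2858.
C2 = (2*K*(1-X) - dt)/denom = 0.474.
O2 = C0*I2 + C1*I1 + C2*O1
   = 0.2402*93 + 0.2858*195 + 0.474*72
   = 112.2 m^3/s.

112.2


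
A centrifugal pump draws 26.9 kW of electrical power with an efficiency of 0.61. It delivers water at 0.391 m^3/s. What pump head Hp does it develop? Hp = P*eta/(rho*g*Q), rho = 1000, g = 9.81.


Pump head formula: Hp = P * eta / (rho * g * Q).
Numerator: P * eta = 26.9 * 1000 * 0.61 = 16409.0 W.
Denominator: rho * g * Q = 1000 * 9.81 * 0.391 = 3835.71.
Hp = 16409.0 / 3835.71 = 4.28 m.

4.28


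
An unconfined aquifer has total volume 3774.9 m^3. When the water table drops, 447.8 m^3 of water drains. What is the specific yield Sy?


Specific yield Sy = Volume drained / Total volume.
Sy = 447.8 / 3774.9
   = 0.1186.

0.1186


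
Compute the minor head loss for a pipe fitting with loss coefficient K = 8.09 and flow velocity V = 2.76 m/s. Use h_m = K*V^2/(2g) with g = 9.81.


Minor loss formula: h_m = K * V^2/(2g).
V^2 = 2.76^2 = 7.6176.
V^2/(2g) = 7.6176 / 19.62 = 0.3883 m.
h_m = 8.09 * 0.3883 = 3.141 m.

3.141


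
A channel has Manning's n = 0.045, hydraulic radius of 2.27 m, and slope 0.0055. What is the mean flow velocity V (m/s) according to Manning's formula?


Manning's equation gives V = (1/n) * R^(2/3) * S^(1/2).
First, compute R^(2/3) = 2.27^(2/3) = 1.7272.
Next, S^(1/2) = 0.0055^(1/2) = 0.074162.
Then 1/n = 1/0.045 = 22.22.
V = 22.22 * 1.7272 * 0.074162 = 2.8466 m/s.

2.8466


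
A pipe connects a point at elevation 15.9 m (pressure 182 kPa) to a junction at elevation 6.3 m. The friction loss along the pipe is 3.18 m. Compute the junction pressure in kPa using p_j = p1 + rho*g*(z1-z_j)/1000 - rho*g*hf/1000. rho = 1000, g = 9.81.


Junction pressure: p_j = p1 + rho*g*(z1 - z_j)/1000 - rho*g*hf/1000.
Elevation term = 1000*9.81*(15.9 - 6.3)/1000 = 94.176 kPa.
Friction term = 1000*9.81*3.18/1000 = 31.196 kPa.
p_j = 182 + 94.176 - 31.196 = 244.98 kPa.

244.98


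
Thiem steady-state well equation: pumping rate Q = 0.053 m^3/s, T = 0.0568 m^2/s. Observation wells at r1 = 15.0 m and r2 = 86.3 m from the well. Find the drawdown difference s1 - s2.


Thiem equation: s1 - s2 = Q/(2*pi*T) * ln(r2/r1).
ln(r2/r1) = ln(86.3/15.0) = 1.7498.
Q/(2*pi*T) = 0.053 / (2*pi*0.0568) = 0.053 / 0.3569 = 0.1485.
s1 - s2 = 0.1485 * 1.7498 = 0.2599 m.

0.2599


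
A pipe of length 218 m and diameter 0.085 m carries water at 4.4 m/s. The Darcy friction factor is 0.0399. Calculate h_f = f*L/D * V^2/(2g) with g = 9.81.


Darcy-Weisbach equation: h_f = f * (L/D) * V^2/(2g).
f * L/D = 0.0399 * 218/0.085 = 102.3318.
V^2/(2g) = 4.4^2 / (2*9.81) = 19.36 / 19.62 = 0.9867 m.
h_f = 102.3318 * 0.9867 = 100.976 m.

100.976


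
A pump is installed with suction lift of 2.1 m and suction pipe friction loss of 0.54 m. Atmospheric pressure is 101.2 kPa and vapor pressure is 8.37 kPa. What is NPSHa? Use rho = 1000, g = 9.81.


NPSHa = p_atm/(rho*g) - z_s - hf_s - p_vap/(rho*g).
p_atm/(rho*g) = 101.2*1000 / (1000*9.81) = 10.316 m.
p_vap/(rho*g) = 8.37*1000 / (1000*9.81) = 0.853 m.
NPSHa = 10.316 - 2.1 - 0.54 - 0.853
      = 6.82 m.

6.82


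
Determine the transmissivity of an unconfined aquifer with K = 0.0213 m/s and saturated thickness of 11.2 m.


Transmissivity is defined as T = K * h.
T = 0.0213 * 11.2
  = 0.2386 m^2/s.

0.2386


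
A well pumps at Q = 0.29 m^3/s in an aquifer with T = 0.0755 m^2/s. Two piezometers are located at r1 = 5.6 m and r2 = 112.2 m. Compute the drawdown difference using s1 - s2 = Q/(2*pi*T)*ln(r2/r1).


Thiem equation: s1 - s2 = Q/(2*pi*T) * ln(r2/r1).
ln(r2/r1) = ln(112.2/5.6) = 2.9975.
Q/(2*pi*T) = 0.29 / (2*pi*0.0755) = 0.29 / 0.4744 = 0.6113.
s1 - s2 = 0.6113 * 2.9975 = 1.8325 m.

1.8325


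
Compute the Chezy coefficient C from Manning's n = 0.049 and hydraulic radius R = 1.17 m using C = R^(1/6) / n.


The Chezy coefficient relates to Manning's n through C = R^(1/6) / n.
R^(1/6) = 1.17^(1/6) = 1.026513.
C = 1.026513 / 0.049 = 20.95 m^(1/2)/s.

20.95


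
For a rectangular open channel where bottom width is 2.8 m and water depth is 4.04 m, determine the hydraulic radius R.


For a rectangular section:
Flow area A = b * y = 2.8 * 4.04 = 11.31 m^2.
Wetted perimeter P = b + 2y = 2.8 + 2*4.04 = 10.88 m.
Hydraulic radius R = A/P = 11.31 / 10.88 = 1.0397 m.

1.0397


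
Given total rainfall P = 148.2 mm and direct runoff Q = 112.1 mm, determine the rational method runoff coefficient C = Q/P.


The runoff coefficient C = runoff depth / rainfall depth.
C = 112.1 / 148.2
  = 0.7564.

0.7564


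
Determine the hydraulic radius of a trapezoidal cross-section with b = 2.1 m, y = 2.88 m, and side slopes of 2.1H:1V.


For a trapezoidal section with side slope z:
A = (b + z*y)*y = (2.1 + 2.1*2.88)*2.88 = 23.466 m^2.
P = b + 2*y*sqrt(1 + z^2) = 2.1 + 2*2.88*sqrt(1 + 2.1^2) = 15.497 m.
R = A/P = 23.466 / 15.497 = 1.5142 m.

1.5142


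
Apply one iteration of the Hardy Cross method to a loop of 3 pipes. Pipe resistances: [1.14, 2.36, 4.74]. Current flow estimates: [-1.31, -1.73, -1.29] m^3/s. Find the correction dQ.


Numerator terms (r*Q*|Q|): 1.14*-1.31*|-1.31| = -1.9564; 2.36*-1.73*|-1.73| = -7.0632; 4.74*-1.29*|-1.29| = -7.8878.
Sum of numerator = -16.9074.
Denominator terms (r*|Q|): 1.14*|-1.31| = 1.4934; 2.36*|-1.73| = 4.0828; 4.74*|-1.29| = 6.1146.
2 * sum of denominator = 2 * 11.6908 = 23.3816.
dQ = --16.9074 / 23.3816 = 0.7231 m^3/s.

0.7231


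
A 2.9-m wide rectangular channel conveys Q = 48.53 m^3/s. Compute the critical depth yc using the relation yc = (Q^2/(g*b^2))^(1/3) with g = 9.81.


Using yc = (Q^2 / (g * b^2))^(1/3):
Q^2 = 48.53^2 = 2355.16.
g * b^2 = 9.81 * 2.9^2 = 9.81 * 8.41 = 82.5.
Q^2 / (g*b^2) = 2355.16 / 82.5 = 28.5474.
yc = 28.5474^(1/3) = 3.0562 m.

3.0562


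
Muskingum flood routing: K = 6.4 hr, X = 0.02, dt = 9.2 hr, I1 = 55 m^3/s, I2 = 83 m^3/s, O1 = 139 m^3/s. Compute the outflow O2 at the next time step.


Muskingum coefficients:
denom = 2*K*(1-X) + dt = 2*6.4*(1-0.02) + 9.2 = 21.744.
C0 = (dt - 2*K*X)/denom = (9.2 - 2*6.4*0.02)/21.744 = 0.4113.
C1 = (dt + 2*K*X)/denom = (9.2 + 2*6.4*0.02)/21.744 = 0.4349.
C2 = (2*K*(1-X) - dt)/denom = 0.1538.
O2 = C0*I2 + C1*I1 + C2*O1
   = 0.4113*83 + 0.4349*55 + 0.1538*139
   = 79.44 m^3/s.

79.44


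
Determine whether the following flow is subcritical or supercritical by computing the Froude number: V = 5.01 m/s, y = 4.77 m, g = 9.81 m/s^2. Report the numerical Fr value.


The Froude number is defined as Fr = V / sqrt(g*y).
g*y = 9.81 * 4.77 = 46.7937.
sqrt(g*y) = sqrt(46.7937) = 6.8406.
Fr = 5.01 / 6.8406 = 0.7324.
Since Fr < 1, the flow is subcritical.

0.7324


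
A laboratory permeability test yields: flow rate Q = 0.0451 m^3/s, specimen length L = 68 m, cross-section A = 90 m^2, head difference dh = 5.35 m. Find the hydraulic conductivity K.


From K = Q*L / (A*dh):
Numerator: Q*L = 0.0451 * 68 = 3.0668.
Denominator: A*dh = 90 * 5.35 = 481.5.
K = 3.0668 / 481.5 = 0.006369 m/s.

0.006369


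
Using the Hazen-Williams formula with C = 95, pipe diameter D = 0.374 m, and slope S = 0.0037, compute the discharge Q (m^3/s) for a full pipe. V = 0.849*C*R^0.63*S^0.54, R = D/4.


For a full circular pipe, R = D/4 = 0.374/4 = 0.0935 m.
V = 0.849 * 95 * 0.0935^0.63 * 0.0037^0.54
  = 0.849 * 95 * 0.224704 * 0.048622
  = 0.8812 m/s.
Pipe area A = pi*D^2/4 = pi*0.374^2/4 = 0.1099 m^2.
Q = A * V = 0.1099 * 0.8812 = 0.0968 m^3/s.

0.0968


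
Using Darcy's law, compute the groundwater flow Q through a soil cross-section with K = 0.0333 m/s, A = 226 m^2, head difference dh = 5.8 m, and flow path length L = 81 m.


Darcy's law: Q = K * A * i, where i = dh/L.
Hydraulic gradient i = 5.8 / 81 = 0.071605.
Q = 0.0333 * 226 * 0.071605
  = 0.5389 m^3/s.

0.5389


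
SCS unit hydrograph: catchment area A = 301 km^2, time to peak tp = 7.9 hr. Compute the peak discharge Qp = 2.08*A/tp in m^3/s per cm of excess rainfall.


SCS formula: Qp = 2.08 * A / tp.
Qp = 2.08 * 301 / 7.9
   = 626.08 / 7.9
   = 79.25 m^3/s per cm.

79.25


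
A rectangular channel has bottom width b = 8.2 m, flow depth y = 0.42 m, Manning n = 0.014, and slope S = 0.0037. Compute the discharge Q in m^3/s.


For a rectangular channel, the cross-sectional area A = b * y = 8.2 * 0.42 = 3.44 m^2.
The wetted perimeter P = b + 2y = 8.2 + 2*0.42 = 9.04 m.
Hydraulic radius R = A/P = 3.44/9.04 = 0.381 m.
Velocity V = (1/n)*R^(2/3)*S^(1/2) = (1/0.014)*0.381^(2/3)*0.0037^(1/2) = 2.2833 m/s.
Discharge Q = A * V = 3.44 * 2.2833 = 7.864 m^3/s.

7.864


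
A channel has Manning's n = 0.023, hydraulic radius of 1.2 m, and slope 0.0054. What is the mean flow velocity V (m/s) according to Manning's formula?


Manning's equation gives V = (1/n) * R^(2/3) * S^(1/2).
First, compute R^(2/3) = 1.2^(2/3) = 1.1292.
Next, S^(1/2) = 0.0054^(1/2) = 0.073485.
Then 1/n = 1/0.023 = 43.48.
V = 43.48 * 1.1292 * 0.073485 = 3.6079 m/s.

3.6079


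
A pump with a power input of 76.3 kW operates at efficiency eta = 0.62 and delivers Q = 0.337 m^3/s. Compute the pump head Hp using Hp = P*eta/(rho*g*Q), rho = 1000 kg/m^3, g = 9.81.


Pump head formula: Hp = P * eta / (rho * g * Q).
Numerator: P * eta = 76.3 * 1000 * 0.62 = 47306.0 W.
Denominator: rho * g * Q = 1000 * 9.81 * 0.337 = 3305.97.
Hp = 47306.0 / 3305.97 = 14.31 m.

14.31


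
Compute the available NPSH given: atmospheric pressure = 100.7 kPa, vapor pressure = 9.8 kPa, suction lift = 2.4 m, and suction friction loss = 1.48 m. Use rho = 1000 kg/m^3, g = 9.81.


NPSHa = p_atm/(rho*g) - z_s - hf_s - p_vap/(rho*g).
p_atm/(rho*g) = 100.7*1000 / (1000*9.81) = 10.265 m.
p_vap/(rho*g) = 9.8*1000 / (1000*9.81) = 0.999 m.
NPSHa = 10.265 - 2.4 - 1.48 - 0.999
      = 5.39 m.

5.39


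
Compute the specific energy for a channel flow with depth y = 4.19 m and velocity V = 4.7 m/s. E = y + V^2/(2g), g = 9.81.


Specific energy E = y + V^2/(2g).
Velocity head = V^2/(2g) = 4.7^2 / (2*9.81) = 22.09 / 19.62 = 1.1259 m.
E = 4.19 + 1.1259 = 5.3159 m.

5.3159


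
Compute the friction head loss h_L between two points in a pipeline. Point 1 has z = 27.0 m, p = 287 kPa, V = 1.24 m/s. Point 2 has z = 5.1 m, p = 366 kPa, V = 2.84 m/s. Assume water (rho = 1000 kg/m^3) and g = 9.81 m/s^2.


Total head at each section: H = z + p/(rho*g) + V^2/(2g).
H1 = 27.0 + 287*1000/(1000*9.81) + 1.24^2/(2*9.81)
   = 27.0 + 29.256 + 0.0784
   = 56.334 m.
H2 = 5.1 + 366*1000/(1000*9.81) + 2.84^2/(2*9.81)
   = 5.1 + 37.309 + 0.4111
   = 42.82 m.
h_L = H1 - H2 = 56.334 - 42.82 = 13.514 m.

13.514


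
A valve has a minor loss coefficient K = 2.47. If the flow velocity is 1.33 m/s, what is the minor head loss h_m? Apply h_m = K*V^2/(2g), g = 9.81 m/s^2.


Minor loss formula: h_m = K * V^2/(2g).
V^2 = 1.33^2 = 1.7689.
V^2/(2g) = 1.7689 / 19.62 = 0.0902 m.
h_m = 2.47 * 0.0902 = 0.2227 m.

0.2227


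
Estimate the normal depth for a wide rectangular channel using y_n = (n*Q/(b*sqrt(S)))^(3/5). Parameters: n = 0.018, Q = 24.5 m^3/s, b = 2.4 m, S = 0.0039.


We use the wide-channel approximation y_n = (n*Q/(b*sqrt(S)))^(3/5).
sqrt(S) = sqrt(0.0039) = 0.06245.
Numerator: n*Q = 0.018 * 24.5 = 0.441.
Denominator: b*sqrt(S) = 2.4 * 0.06245 = 0.14988.
arg = 2.9424.
y_n = 2.9424^(3/5) = 1.9108 m.

1.9108


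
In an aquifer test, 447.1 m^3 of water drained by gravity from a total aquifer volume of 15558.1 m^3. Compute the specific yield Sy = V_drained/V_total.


Specific yield Sy = Volume drained / Total volume.
Sy = 447.1 / 15558.1
   = 0.0287.

0.0287


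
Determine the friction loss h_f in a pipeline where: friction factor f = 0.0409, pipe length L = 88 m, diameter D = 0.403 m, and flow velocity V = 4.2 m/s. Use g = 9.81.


Darcy-Weisbach equation: h_f = f * (L/D) * V^2/(2g).
f * L/D = 0.0409 * 88/0.403 = 8.931.
V^2/(2g) = 4.2^2 / (2*9.81) = 17.64 / 19.62 = 0.8991 m.
h_f = 8.931 * 0.8991 = 8.03 m.

8.03


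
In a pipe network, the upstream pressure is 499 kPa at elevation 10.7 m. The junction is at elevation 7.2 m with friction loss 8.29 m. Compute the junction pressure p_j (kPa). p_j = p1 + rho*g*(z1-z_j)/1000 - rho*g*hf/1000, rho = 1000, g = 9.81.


Junction pressure: p_j = p1 + rho*g*(z1 - z_j)/1000 - rho*g*hf/1000.
Elevation term = 1000*9.81*(10.7 - 7.2)/1000 = 34.335 kPa.
Friction term = 1000*9.81*8.29/1000 = 81.325 kPa.
p_j = 499 + 34.335 - 81.325 = 452.01 kPa.

452.01
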